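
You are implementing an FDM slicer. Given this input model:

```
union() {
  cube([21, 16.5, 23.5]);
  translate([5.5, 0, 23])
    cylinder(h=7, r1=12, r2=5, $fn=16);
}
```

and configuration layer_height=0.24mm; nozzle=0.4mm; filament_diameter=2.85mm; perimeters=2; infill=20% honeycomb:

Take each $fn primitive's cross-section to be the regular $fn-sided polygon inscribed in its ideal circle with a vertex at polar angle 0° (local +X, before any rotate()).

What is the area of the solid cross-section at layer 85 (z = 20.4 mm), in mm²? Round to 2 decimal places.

At z = 20.4 mm: the cube (footprint 21×16.5) is included at this height (area 346.50 mm²); the cone at (5.5, 0) is absent (z outside [23, 30]); Merging all regions: only the 21×16.5 cube is present, so the union is just that shape — area = 346.50 mm². Overall, the cross-section is a single solid region. Net area = 346.50 mm².

346.50 mm²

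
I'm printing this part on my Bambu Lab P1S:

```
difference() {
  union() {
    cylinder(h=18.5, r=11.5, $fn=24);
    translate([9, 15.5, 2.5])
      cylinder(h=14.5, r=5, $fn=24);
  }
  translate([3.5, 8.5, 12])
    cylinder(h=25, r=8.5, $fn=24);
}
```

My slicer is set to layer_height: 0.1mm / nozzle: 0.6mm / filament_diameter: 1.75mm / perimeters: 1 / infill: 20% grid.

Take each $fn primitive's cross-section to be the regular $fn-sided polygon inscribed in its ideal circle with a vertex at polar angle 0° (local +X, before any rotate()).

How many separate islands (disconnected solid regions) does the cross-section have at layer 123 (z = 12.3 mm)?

2

At z = 12.3 mm: the cylinder: section is a regular 24-gon, circumradius r=11.5; the cylinder at (9, 15.5): section is a regular 24-gon, circumradius r=5; Taking the union: the 2 present regions are separate (no shared area or edge), so areas and boundary lengths simply add and each stays a separate island — 2 connected regions; the r=8.5 cylinder at (3.5, 8.5) gives a regular 24-gon of circumradius 8.5 (constant along its height); After the difference (first − rest): starting from that combined region, the r=8.5 cylinder at (3.5, 8.5) partially overlaps it — only the 160.43 mm² overlap (of its 224.40 mm²) is removed, clipping the outline — 2 connected regions. Overall, the cross-section has 2 separate islands. Island count = 2.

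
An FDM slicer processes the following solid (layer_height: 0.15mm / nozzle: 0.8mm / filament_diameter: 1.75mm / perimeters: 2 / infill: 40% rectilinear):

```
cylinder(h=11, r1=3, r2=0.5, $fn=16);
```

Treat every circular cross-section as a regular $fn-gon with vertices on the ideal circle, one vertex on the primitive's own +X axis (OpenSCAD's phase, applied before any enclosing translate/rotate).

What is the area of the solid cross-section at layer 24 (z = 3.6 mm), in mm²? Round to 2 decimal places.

At z = 3.6 mm: the cone contributes a regular 16-gon of circumradius 2.182 (interpolated between r1=3 and r2=0.5 at t=0.327) (area = (16/2)·2.182²·sin(360°/16) = 14.57 mm²). Overall, the cross-section is a single solid region. Net area = 14.57 mm².

14.57 mm²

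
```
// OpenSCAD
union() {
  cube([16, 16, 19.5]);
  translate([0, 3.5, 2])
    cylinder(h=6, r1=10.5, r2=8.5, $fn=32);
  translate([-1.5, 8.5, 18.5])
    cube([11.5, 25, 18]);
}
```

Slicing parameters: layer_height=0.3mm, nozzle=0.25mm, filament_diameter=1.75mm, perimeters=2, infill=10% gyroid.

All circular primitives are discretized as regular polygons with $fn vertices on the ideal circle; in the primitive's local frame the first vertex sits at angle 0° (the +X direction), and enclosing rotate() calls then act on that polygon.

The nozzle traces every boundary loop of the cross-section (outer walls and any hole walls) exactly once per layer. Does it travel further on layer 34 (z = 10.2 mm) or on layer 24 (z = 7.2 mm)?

layer 24 (z = 7.2 mm)

Layer 34 (z = 10.2): the cube is present — its section is the full 16×16 rectangle (perimeter 64.00 mm); the cone at (0, 3.5) is absent (z outside [2, 8]); the cube at (-1.5, 8.5) is not intersected at this z (z outside [18.5, 36.5]); Merging all regions: only the 16×16 cube is present, so the union is just that shape — boundary = 64.00 mm. So its perimeter = 64.00 mm. Layer 24 (z = 7.2): the cube (footprint 16×16) is included at this height (perimeter 64.00 mm); the cone at (0, 3.5) contributes a regular 32-gon of circumradius 8.767 (interpolated between r1=10.5 and r2=8.5 at t=0.867) (perimeter = 2·32·8.767·sin(180°/32) = 54.99 mm); the cube at (-1.5, 8.5) is absent (z outside [18.5, 36.5]); Taking the union: the regions partially overlap (shared area 89.72 mm²), so the edge portions inside another operand are dropped and the merged outline is re-measured after clipping — boundary = 81.36 mm. So its perimeter = 81.36 mm. Layer 24 is larger (81.36 vs 64.00 mm).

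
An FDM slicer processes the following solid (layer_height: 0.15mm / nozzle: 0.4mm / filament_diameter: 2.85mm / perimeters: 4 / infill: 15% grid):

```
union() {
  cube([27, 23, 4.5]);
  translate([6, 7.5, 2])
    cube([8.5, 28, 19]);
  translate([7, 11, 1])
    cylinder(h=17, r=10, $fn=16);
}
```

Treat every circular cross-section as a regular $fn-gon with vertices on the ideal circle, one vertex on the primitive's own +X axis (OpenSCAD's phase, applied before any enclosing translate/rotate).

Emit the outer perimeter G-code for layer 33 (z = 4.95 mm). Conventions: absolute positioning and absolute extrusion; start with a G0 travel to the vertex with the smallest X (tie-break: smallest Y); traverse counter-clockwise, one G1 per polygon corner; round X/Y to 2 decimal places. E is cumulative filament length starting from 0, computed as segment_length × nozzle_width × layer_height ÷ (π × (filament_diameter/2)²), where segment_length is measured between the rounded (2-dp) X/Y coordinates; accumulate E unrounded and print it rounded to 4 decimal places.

At z = 4.95 mm: the cube does not reach this height (z outside [0, 4.5]); the 8.5×28 cube at (6, 7.5) contributes its full rectangle; the r=10 cylinder at (7, 11) gives a regular 16-gon of circumradius 10 (constant along its height); Merging all regions: the regions partially overlap (shared area 105.81 mm²), so overlapping operands fuse into one piece — 1 connected region. The outline is a single polygon with 17 vertices. Extrusion per mm of travel: 0.4 × 0.15 / (π × 1.425²) = 0.009405. Accumulating E over each segment gives final E = 0.8851.

G0 X-3.00 Y11.00 Z4.95
G1 X-2.24 Y7.17 E0.0367
G1 X-0.07 Y3.93 E0.0734
G1 X3.17 Y1.76 E0.1101
G1 X7.00 Y1.00 E0.1468
G1 X10.83 Y1.76 E0.1835
G1 X14.07 Y3.93 E0.2202
G1 X16.24 Y7.17 E0.2569
G1 X17.00 Y11.00 E0.2936
G1 X16.24 Y14.83 E0.3303
G1 X14.50 Y17.43 E0.3598
G1 X14.50 Y35.50 E0.5297
G1 X6.00 Y35.50 E0.6097
G1 X6.00 Y20.80 E0.7479
G1 X3.17 Y20.24 E0.7750
G1 X-0.07 Y18.07 E0.8117
G1 X-2.24 Y14.83 E0.8484
G1 X-3.00 Y11.00 E0.8851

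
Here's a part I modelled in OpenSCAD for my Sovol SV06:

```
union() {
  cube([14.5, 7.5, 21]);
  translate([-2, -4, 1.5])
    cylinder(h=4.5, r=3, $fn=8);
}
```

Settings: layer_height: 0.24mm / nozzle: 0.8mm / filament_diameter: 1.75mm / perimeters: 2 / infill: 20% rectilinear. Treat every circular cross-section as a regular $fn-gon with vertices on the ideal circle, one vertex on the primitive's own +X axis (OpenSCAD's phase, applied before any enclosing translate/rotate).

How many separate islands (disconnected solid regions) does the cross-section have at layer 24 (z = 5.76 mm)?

At z = 5.76 mm: the cube (footprint 14.5×7.5) is included at this height; the r=3 cylinder at (-2, -4) gives a regular 8-gon of circumradius 3 (constant along its height); Merging all regions: the 2 present regions are separate (no shared area or edge), so areas and boundary lengths simply add and each stays a separate island — 2 connected regions. Overall, the cross-section has 2 separate islands. Island count = 2.

2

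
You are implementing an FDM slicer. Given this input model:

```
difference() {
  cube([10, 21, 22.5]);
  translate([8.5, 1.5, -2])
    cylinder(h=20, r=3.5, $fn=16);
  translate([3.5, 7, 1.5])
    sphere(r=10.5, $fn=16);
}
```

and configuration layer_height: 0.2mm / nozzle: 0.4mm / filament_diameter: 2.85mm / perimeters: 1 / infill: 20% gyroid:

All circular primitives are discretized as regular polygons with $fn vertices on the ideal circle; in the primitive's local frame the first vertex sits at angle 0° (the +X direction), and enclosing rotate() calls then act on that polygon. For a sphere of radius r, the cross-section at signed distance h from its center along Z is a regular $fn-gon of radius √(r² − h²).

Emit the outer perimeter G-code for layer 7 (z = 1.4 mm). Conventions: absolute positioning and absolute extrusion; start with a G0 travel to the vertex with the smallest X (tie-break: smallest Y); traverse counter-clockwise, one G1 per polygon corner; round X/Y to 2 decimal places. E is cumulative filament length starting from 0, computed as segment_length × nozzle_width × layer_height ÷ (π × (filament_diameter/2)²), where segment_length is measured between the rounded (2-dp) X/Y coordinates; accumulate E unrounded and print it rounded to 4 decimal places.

G0 X0.00 Y16.80 Z1.40
G1 X3.50 Y17.50 E0.0448
G1 X7.52 Y16.70 E0.0962
G1 X10.00 Y15.04 E0.1336
G1 X10.00 Y21.00 E0.2083
G1 X0.00 Y21.00 E0.3337
G1 X0.00 Y16.80 E0.3864

At z = 1.4 mm: the 10×21 cube contributes its full rectangle; the cylinder at (8.5, 1.5): section is a regular 16-gon, circumradius r=3.5; the r=10.5 sphere at (3.5, 7) contributes a regular 16-gon of circumradius √(10.5²−0.1²) = 10.500; Taking the first minus the rest: starting from the 10×21 cube, the r=3.5 cylinder at (8.5, 1.5) partially overlaps it — only the 21.67 mm² overlap (of its 37.50 mm²) is removed, clipping the outline; the r=10.5 sphere at (3.5, 7) partially overlaps it — only the 146.46 mm² overlap (of its 337.50 mm²) is removed, clipping the outline — 1 connected region. The outline is a single polygon with 6 vertices. Extrusion per mm of travel: 0.4 × 0.2 / (π × 1.425²) = 0.012540. Accumulating E over each segment gives final E = 0.3864.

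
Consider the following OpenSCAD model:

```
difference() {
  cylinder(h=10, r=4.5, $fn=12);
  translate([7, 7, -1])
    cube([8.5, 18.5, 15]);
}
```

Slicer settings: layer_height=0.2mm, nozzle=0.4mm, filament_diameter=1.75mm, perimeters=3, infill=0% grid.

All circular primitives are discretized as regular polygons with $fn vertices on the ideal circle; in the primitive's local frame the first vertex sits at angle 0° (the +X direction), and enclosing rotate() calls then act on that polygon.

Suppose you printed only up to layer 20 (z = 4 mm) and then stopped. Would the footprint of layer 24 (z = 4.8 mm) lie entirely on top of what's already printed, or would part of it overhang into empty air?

Compare the two slices. At z = 4: the r=4.5 cylinder contributes a regular 12-gon of circumradius 4.5 (area = (12/2)·4.500²·sin(360°/12) = 60.75 mm²); the cube at (7, 7) (footprint 8.5×18.5) is included at this height (area 157.25 mm²); Subtracting the remaining from the first: starting from the r=4.5 cylinder (60.75 mm²), the 8.5×18.5 cube at (7, 7) misses the remaining region (no effect) — area = 60.75 mm². At z = 4.8: the r=4.5 cylinder contributes a regular 12-gon of circumradius 4.5 (area = (12/2)·4.500²·sin(360°/12) = 60.75 mm²); the cube at (7, 7) is present — its section is the full 8.5×18.5 rectangle (area 157.25 mm²); After the difference (first − rest): starting from the r=4.5 cylinder (60.75 mm²), the 8.5×18.5 cube at (7, 7) misses the remaining region (no effect) — area = 60.75 mm². Checking containment: the cross-section at z = 4.8 is a subset of the cross-section at z = 4.

entirely on top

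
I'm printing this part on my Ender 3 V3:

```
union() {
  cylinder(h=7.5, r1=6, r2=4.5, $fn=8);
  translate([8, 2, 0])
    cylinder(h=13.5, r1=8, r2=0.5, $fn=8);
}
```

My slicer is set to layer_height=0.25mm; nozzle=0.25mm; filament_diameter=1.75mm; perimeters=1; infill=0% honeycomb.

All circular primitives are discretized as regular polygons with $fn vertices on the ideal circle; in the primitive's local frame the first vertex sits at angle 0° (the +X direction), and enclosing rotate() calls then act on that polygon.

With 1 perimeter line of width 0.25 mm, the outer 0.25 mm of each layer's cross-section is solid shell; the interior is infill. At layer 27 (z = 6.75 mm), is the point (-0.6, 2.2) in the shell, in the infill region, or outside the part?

At z = 6.75 mm: the cone: at t=0.900 of its height the radius interpolates to r₁+(r₂−r₁)t = 4.650, giving a regular 8-gon of that circumradius; the cone at (8, 2) (r1=8→r2=0.5) has section circumradius 4.250 here — a regular 8-gon; Combining (union): the regions partially overlap (shared area 0.15 mm²), so overlapping operands fuse into one piece — 1 connected region. Overall, the cross-section is a single solid region. The nearest boundary edge runs (-3.29, 3.29)→(0.00, 4.65); distance from the point to it = 2.03 mm. The point is inside the cross-section and 2.03 mm from the nearest boundary — more than the 0.25 mm shell width (1 × 0.25), so it's in the infill interior.

infill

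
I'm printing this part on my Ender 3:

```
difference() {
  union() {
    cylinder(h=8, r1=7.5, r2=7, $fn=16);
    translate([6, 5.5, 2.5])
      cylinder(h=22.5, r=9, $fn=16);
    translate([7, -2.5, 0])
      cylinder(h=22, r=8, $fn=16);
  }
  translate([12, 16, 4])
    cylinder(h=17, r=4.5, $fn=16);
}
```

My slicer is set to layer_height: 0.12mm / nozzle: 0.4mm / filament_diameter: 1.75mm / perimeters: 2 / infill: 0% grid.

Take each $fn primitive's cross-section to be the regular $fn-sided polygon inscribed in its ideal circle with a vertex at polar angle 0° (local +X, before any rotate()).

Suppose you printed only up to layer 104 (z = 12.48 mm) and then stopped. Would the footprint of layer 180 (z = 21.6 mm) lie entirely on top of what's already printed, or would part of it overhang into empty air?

Compare the two slices. At z = 12.48: the cone is not intersected at this z (z outside [0, 8]); the r=9 cylinder at (6, 5.5) gives a regular 16-gon of circumradius 9 (constant along its height) (area = (16/2)·9.000²·sin(360°/16) = 247.98 mm²); the r=8 cylinder at (7, -2.5) contributes a regular 16-gon of circumradius 8 (area = (16/2)·8.000²·sin(360°/16) = 195.93 mm²); Combining (union): the regions partially overlap — summed areas 443.91 mm² minus the doubly-counted overlap 90.92 mm² gives 353.00 mm² — area = 353.00 mm²; the r=4.5 cylinder at (12, 16) contributes a regular 16-gon of circumradius 4.5 (area = (16/2)·4.500²·sin(360°/16) = 61.99 mm²); Taking the first minus the rest: starting from that combined region (353.00 mm²), the r=4.5 cylinder at (12, 16) partially overlaps it — only the 4.39 mm² overlap (of its 61.99 mm²) is removed, clipping the outline — area = 348.61 mm². At z = 21.6: the cone does not reach this height (z outside [0, 8]); the r=9 cylinder at (6, 5.5) gives a regular 16-gon of circumradius 9 (constant along its height) (area = (16/2)·9.000²·sin(360°/16) = 247.98 mm²); the r=8 cylinder at (7, -2.5) gives a regular 16-gon of circumradius 8 (constant along its height) (area = (16/2)·8.000²·sin(360°/16) = 195.93 mm²); Combining (union): the regions partially overlap — summed areas 443.91 mm² minus the doubly-counted overlap 90.92 mm² gives 353.00 mm² — area = 353.00 mm²; the cylinder at (12, 16) is not intersected at this z (z outside [4, 21]); Subtracting the remaining from the first: none of the subtracted shapes is present at this height, so that combined region is unchanged — area = 353.00 mm². Checking containment: at z = 21.6 the cross-section extends beyond the z = 12.48 cross-section by about 4.39 mm².

part overhangs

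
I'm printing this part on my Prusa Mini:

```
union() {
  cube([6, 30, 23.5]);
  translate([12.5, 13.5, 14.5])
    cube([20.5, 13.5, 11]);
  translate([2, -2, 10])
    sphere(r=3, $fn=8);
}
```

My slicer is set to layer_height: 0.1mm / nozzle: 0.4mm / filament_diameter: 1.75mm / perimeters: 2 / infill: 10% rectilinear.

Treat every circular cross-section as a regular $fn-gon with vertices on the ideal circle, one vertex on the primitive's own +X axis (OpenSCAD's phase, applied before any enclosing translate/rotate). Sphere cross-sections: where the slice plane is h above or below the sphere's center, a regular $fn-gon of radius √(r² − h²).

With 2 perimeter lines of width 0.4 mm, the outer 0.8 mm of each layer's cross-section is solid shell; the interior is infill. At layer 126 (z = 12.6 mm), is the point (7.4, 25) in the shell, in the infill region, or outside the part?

outside

At z = 12.6 mm: the cube (footprint 6×30) is included at this height; the cube at (12.5, 13.5) does not reach this height (z outside [14.5, 25.5]); the r=3 sphere at (2, -2) slices to a regular 8-gon of circumradius 1.497 (√(r²−h²) with h=2.6 from center); Combining (union): the 2 present regions are separate (no shared area or edge), so areas and boundary lengths simply add and each stays a separate island — 2 connected regions. Overall, the cross-section has 2 separate islands. The nearest boundary edge runs (6.00, 30.00)→(6.00, 0.00); distance from the point to it = 1.40 mm. The point is not inside any of the regions above, so it lies outside the cross-section (1.40 mm from the nearest boundary).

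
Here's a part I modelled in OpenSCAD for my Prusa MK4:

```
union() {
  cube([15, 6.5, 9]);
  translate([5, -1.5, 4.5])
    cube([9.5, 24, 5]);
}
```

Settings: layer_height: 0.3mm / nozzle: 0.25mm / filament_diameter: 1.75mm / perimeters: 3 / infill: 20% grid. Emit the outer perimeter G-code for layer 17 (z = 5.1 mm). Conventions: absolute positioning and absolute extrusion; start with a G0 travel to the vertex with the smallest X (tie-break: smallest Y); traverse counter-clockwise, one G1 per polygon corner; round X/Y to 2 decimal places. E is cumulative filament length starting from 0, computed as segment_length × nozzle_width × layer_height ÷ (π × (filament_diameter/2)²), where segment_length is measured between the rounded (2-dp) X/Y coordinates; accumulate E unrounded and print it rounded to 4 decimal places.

At z = 5.1 mm: the 15×6.5 cube contributes its full rectangle; the cube at (5, -1.5) is present — its section is the full 9.5×24 rectangle; Merging all regions: the regions partially overlap (shared area 61.75 mm²), so overlapping operands fuse into one piece — 1 connected region. The outline is a single polygon with 12 vertices. Extrusion per mm of travel: 0.25 × 0.3 / (π × 0.875²) = 0.031181. Accumulating E over each segment gives final E = 2.4321.

G0 X0.00 Y0.00 Z5.10
G1 X5.00 Y0.00 E0.1559
G1 X5.00 Y-1.50 E0.2027
G1 X14.50 Y-1.50 E0.4989
G1 X14.50 Y0.00 E0.5457
G1 X15.00 Y0.00 E0.5613
G1 X15.00 Y6.50 E0.7639
G1 X14.50 Y6.50 E0.7795
G1 X14.50 Y22.50 E1.2784
G1 X5.00 Y22.50 E1.5747
G1 X5.00 Y6.50 E2.0736
G1 X0.00 Y6.50 E2.2295
G1 X0.00 Y0.00 E2.4321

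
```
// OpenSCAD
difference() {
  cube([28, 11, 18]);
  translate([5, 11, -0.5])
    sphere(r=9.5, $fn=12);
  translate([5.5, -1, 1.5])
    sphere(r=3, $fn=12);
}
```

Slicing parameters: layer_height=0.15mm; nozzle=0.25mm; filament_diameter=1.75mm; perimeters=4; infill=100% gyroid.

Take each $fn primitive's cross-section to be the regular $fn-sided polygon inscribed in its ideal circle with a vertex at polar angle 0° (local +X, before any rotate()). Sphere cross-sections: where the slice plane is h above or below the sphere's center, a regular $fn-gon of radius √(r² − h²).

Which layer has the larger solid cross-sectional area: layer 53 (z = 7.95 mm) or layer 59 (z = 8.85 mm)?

layer 59 (z = 8.85 mm)

Layer 53 (z = 7.95): the cube is present — its section is the full 28×11 rectangle (area 308.00 mm²); the r=9.5 sphere at (5, 11) contributes a regular 12-gon of circumradius √(9.5²−8.45²) = 4.341 (area = (12/2)·4.341²·sin(360°/12) = 56.54 mm²); the sphere at (5.5, -1) is absent (|z−center|=6.450 > r=3); Taking the first minus the rest: starting from the 28×11 cube (308.00 mm²), the r=9.5 sphere at (5, 11) partially overlaps it — only the 28.27 mm² overlap (of its 56.54 mm²) is removed, clipping the outline — area = 279.73 mm². So its area = 279.73 mm². Layer 59 (z = 8.85): the cube (footprint 28×11) is included at this height (area 308.00 mm²); the r=9.5 sphere at (5, 11) contributes a regular 12-gon of circumradius √(9.5²−9.35²) = 1.682 (area = (12/2)·1.682²·sin(360°/12) = 8.48 mm²); the sphere at (5.5, -1) does not reach this height (|z−center|=7.350 > r=3); Taking the first minus the rest: starting from the 28×11 cube (308.00 mm²), the r=9.5 sphere at (5, 11) partially overlaps it — only the 4.24 mm² overlap (of its 8.48 mm²) is removed, clipping the outline — area = 303.76 mm². So its area = 303.76 mm². Layer 59 is larger (303.76 vs 279.73 mm²).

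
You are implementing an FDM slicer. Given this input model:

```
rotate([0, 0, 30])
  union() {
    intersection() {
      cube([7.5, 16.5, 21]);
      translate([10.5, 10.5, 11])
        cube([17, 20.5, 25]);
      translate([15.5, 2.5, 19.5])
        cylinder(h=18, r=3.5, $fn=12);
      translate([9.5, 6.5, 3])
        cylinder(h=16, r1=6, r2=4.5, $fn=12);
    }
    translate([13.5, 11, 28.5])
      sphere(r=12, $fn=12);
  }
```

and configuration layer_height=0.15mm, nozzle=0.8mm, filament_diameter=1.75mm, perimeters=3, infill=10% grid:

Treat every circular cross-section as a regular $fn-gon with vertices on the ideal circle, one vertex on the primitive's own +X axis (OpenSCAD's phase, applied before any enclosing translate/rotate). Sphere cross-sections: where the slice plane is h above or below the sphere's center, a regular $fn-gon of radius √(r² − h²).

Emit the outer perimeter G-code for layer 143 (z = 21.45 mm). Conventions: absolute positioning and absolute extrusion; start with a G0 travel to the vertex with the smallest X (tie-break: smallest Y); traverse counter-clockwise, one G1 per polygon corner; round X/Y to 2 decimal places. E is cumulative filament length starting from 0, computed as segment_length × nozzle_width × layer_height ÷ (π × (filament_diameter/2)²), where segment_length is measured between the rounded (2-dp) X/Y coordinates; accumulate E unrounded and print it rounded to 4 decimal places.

G0 X-3.52 Y16.28 Z21.45
G1 X-2.22 Y11.42 E0.2510
G1 X1.34 Y7.87 E0.5018
G1 X6.19 Y6.57 E0.7523
G1 X11.05 Y7.87 E1.0033
G1 X14.60 Y11.42 E1.2538
G1 X15.90 Y16.28 E1.5048
G1 X14.60 Y21.13 E1.7553
G1 X11.05 Y24.69 E2.0061
G1 X6.19 Y25.99 E2.2571
G1 X1.34 Y24.69 E2.5076
G1 X-2.22 Y21.13 E2.7588
G1 X-3.52 Y16.28 E3.0093

At z = 21.45 mm: the cube is absent (z outside [0, 21]); the cube at (10.5, 10.5) (footprint 17×20.5) is included at this height; the r=3.5 cylinder at (15.5, 2.5) gives a regular 12-gon of circumradius 3.5 (constant along its height); the cone at (9.5, 6.5) is not intersected at this z (z outside [3, 19]); Taking the intersection: at least one operand is absent at this height, so nothing remains; the sphere at (13.5, 11): section is a regular 12-gon, circumradius = √(r²−h²) = √(12²−7.05²) = 9.711; Merging all regions: only the r=12 sphere at (13.5, 11) is present, so the union is just that shape — 1 connected region; (rotated 30° about Z; rotation is an isometry so areas/perimeters/island counts are preserved). The outline is a single polygon with 12 vertices. Extrusion per mm of travel: 0.8 × 0.15 / (π × 0.875²) = 0.049890. Accumulating E over each segment gives final E = 3.0093.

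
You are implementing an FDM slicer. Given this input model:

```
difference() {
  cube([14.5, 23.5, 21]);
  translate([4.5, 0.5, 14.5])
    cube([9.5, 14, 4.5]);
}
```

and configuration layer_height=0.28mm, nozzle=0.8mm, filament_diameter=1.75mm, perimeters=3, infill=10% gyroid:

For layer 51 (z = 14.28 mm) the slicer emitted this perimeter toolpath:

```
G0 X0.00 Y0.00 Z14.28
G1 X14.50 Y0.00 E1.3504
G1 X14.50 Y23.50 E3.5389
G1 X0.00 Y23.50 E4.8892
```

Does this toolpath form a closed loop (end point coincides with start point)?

no

Start point (G0): (0.00, 0.00). End point (last G1): the path does not return to the start — open.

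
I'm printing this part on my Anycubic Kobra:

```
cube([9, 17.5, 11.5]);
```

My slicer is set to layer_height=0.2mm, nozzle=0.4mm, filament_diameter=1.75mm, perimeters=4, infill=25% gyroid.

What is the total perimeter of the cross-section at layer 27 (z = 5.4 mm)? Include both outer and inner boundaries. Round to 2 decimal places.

53.00 mm

At z = 5.4 mm: the cube (footprint 9×17.5) is included at this height (perimeter 53.00 mm). Overall, the cross-section is a single solid region. Total boundary length (outer) = 53.00 mm.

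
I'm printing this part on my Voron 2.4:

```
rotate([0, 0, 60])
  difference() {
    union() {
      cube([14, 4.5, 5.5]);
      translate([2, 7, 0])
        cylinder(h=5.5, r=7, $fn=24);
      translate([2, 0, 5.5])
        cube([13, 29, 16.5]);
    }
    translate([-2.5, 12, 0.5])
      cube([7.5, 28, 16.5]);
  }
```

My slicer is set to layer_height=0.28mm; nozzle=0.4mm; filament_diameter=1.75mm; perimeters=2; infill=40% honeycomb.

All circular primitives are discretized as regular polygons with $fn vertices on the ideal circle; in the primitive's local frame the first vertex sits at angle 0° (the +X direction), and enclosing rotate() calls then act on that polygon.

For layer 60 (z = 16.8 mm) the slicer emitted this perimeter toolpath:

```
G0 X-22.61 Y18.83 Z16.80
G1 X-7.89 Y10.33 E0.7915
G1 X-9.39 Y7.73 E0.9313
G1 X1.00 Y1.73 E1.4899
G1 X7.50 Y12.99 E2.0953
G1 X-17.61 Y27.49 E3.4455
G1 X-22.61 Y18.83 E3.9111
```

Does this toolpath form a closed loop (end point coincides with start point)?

yes

Start point (G0): (-22.61, 18.83). End point (last G1): the path returns to the start — closed.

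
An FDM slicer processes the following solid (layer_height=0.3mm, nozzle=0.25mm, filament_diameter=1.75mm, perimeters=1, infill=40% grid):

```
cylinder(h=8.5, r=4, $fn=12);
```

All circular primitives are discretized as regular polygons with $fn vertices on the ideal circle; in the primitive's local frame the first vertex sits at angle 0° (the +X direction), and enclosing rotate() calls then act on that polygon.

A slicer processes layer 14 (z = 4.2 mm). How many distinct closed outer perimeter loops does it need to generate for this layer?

1

At z = 4.2 mm: the cylinder: section is a regular 12-gon, circumradius r=4. The result has 1 disconnected region.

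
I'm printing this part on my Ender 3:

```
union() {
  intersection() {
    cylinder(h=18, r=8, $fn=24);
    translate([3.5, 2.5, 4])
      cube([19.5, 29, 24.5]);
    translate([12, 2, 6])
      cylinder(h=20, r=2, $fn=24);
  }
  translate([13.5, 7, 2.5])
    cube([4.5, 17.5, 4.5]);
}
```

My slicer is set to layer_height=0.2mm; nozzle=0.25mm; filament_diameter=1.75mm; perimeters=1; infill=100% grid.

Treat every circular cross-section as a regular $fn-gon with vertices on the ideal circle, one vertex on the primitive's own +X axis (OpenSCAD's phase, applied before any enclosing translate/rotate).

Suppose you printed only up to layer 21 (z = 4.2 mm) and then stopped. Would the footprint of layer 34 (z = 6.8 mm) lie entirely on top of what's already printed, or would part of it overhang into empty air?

Compare the two slices. At z = 4.2: the r=8 cylinder contributes a regular 24-gon of circumradius 8 (area = (24/2)·8.000²·sin(360°/24) = 198.77 mm²); the 19.5×29 cube at (3.5, 2.5) contributes its full rectangle (area 565.50 mm²); the cylinder at (12, 2) does not reach this height (z outside [6, 26]); Taking the intersection: at least one operand is absent at this height, so nothing remains; the 4.5×17.5 cube at (13.5, 7) contributes its full rectangle (area 78.75 mm²); Taking the union: only the 4.5×17.5 cube at (13.5, 7) is present, so the union is just that shape — area = 78.75 mm². At z = 6.8: the cylinder: section is a regular 24-gon, circumradius r=8 (area = (24/2)·8.000²·sin(360°/24) = 198.77 mm²); the cube at (3.5, 2.5) is present — its section is the full 19.5×29 rectangle (area 565.50 mm²); the r=2 cylinder at (12, 2) contributes a regular 24-gon of circumradius 2 (area = (24/2)·2.000²·sin(360°/24) = 12.42 mm²); Taking the intersection: the 19.5×29 cube at (3.5, 2.5) partially overlaps the r=8 cylinder; clipping to the common part keeps 11.98 mm²; the r=2 cylinder at (12, 2) does not overlap the running intersection (empty) — nothing remains; the cube at (13.5, 7) is present — its section is the full 4.5×17.5 rectangle (area 78.75 mm²); Merging all regions: only the 4.5×17.5 cube at (13.5, 7) is present, so the union is just that shape — area = 78.75 mm². Checking containment: the cross-section at z = 6.8 is a subset of the cross-section at z = 4.2.

entirely on top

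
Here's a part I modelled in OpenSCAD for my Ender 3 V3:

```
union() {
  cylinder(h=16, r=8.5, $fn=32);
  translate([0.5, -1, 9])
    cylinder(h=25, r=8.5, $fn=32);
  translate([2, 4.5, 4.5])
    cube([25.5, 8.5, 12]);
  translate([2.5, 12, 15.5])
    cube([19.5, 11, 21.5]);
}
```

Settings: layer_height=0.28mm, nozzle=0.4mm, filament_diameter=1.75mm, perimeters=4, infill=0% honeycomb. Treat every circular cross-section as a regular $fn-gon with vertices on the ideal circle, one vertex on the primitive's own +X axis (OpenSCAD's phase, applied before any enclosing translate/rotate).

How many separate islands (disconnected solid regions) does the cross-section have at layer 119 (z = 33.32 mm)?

2

At z = 33.32 mm: the cylinder is absent (z outside [0, 16]); the r=8.5 cylinder at (0.5, -1) contributes a regular 32-gon of circumradius 8.5; the cube at (2, 4.5) does not reach this height (z outside [4.5, 16.5]); the cube at (2.5, 12) is present — its section is the full 19.5×11 rectangle; Combining (union): the 2 present regions are separate (no shared area or edge), so areas and boundary lengths simply add and each stays a separate island — 2 connected regions. Overall, the cross-section has 2 separate islands. Island count = 2.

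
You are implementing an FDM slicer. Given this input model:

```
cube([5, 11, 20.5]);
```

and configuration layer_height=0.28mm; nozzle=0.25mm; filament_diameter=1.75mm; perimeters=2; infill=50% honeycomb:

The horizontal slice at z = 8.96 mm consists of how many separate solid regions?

At z = 8.96 mm: the 5×11 cube contributes its full rectangle. The result has 1 disconnected region.

1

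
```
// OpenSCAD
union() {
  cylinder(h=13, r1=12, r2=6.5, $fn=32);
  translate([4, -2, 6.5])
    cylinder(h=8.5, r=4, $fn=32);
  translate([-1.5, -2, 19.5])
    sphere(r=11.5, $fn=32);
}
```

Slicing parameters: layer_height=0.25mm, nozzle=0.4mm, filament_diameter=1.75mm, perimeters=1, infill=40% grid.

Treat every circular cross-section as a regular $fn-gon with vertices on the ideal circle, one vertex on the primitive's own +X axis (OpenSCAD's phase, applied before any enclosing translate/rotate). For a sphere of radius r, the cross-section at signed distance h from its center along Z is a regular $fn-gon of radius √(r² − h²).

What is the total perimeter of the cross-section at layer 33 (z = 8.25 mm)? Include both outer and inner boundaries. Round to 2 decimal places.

53.38 mm

At z = 8.25 mm: the cone contributes a regular 32-gon of circumradius 8.510 (interpolated between r1=12 and r2=6.5 at t=0.635) (perimeter = 2·32·8.510·sin(180°/32) = 53.38 mm); the cylinder at (4, -2): section is a regular 32-gon, circumradius r=4 (perimeter = 2·32·4.000·sin(180°/32) = 25.09 mm); the r=11.5 sphere at (-1.5, -2) contributes a regular 32-gon of circumradius √(11.5²−11.25²) = 2.385 (perimeter = 2·32·2.385·sin(180°/32) = 14.96 mm); Combining (union): the regions partially overlap (shared area 67.70 mm²), so the edge portions inside another operand are dropped and the merged outline is re-measured after clipping — boundary = 53.38 mm. Overall, the cross-section is a single solid region. Total boundary length (outer) = 53.38 mm.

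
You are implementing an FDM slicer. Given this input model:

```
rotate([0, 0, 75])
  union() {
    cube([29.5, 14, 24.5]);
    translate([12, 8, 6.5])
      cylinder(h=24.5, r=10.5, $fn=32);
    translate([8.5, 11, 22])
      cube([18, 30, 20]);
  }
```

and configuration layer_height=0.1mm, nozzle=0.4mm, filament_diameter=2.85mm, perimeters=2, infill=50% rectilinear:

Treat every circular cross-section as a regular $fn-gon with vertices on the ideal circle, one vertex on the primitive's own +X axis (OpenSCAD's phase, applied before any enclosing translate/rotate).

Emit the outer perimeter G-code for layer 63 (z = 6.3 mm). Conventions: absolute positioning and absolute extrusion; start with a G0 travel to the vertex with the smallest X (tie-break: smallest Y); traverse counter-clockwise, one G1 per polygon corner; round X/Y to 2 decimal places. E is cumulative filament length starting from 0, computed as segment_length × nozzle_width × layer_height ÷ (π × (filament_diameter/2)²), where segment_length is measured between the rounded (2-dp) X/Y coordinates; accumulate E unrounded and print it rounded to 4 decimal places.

At z = 6.3 mm: the cube is present — its section is the full 29.5×14 rectangle; the cylinder at (12, 8) does not reach this height (z outside [6.5, 31]); the cube at (8.5, 11) is absent (z outside [22, 42]); Taking the union: only the 29.5×14 cube is present, so the union is just that shape — 1 connected region; (whole slice rotated 75° about Z — lengths, areas and connectivity unchanged). The outline is a single polygon with 4 vertices. Extrusion per mm of travel: 0.4 × 0.1 / (π × 1.425²) = 0.006270. Accumulating E over each segment gives final E = 0.5455.

G0 X-13.52 Y3.62 Z6.30
G1 X0.00 Y0.00 E0.0878
G1 X7.64 Y28.49 E0.2727
G1 X-5.89 Y32.12 E0.3605
G1 X-13.52 Y3.62 E0.5455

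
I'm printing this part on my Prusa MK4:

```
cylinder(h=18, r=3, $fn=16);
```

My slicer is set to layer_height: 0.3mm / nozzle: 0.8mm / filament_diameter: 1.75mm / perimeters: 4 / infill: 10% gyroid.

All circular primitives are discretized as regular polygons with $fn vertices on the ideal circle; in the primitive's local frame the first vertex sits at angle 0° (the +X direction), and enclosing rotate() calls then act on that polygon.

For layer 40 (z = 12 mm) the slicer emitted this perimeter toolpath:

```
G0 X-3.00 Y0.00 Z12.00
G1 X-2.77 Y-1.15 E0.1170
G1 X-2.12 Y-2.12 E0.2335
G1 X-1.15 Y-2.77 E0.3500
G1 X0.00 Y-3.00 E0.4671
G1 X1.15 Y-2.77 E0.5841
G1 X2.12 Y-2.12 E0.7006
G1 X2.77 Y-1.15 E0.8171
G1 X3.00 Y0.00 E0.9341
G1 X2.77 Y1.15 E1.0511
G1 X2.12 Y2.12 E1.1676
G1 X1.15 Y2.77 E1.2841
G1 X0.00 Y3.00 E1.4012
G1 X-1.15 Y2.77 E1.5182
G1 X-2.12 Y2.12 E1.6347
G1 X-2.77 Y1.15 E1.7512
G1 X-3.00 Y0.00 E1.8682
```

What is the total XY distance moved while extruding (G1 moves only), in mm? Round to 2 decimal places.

Sum the Euclidean lengths of each G1 segment: total = 18.72 mm.

18.72 mm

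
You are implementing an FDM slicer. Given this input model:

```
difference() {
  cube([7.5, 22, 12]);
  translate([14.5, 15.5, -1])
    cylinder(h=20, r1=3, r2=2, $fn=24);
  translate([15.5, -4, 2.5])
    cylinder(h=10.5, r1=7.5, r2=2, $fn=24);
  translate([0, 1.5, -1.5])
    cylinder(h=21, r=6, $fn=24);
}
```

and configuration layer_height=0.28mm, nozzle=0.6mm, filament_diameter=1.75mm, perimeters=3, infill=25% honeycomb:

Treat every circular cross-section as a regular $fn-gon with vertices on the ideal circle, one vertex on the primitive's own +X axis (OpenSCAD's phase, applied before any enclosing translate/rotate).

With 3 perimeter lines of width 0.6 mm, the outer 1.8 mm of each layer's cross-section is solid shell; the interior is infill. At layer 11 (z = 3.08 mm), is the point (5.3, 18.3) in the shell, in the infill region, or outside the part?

At z = 3.08 mm: the 7.5×22 cube contributes its full rectangle; the cone at (14.5, 15.5) (r1=3→r2=2) has section circumradius 2.796 here — a regular 24-gon; the cone at (15.5, -4) (r1=7.5→r2=2) has section circumradius 7.196 here — a regular 24-gon; the r=6 cylinder at (0, 1.5) gives a regular 24-gon of circumradius 6 (constant along its height); Subtracting the remaining from the first: starting from the 7.5×22 cube, the cone at (14.5, 15.5) misses the remaining region (no effect); the cone at (15.5, -4) misses the remaining region (no effect); the r=6 cylinder at (0, 1.5) partially overlaps it — only the 36.80 mm² overlap (of its 111.81 mm²) is removed, clipping the outline — 1 connected region. Overall, the cross-section is a single solid region. The nearest boundary edge runs (7.50, 22.00)→(7.50, 0.00); distance from the point to it = 2.20 mm. The point is inside the cross-section and 2.20 mm from the nearest boundary — more than the 1.8 mm shell width (3 × 0.6), so it's in the infill interior.

infill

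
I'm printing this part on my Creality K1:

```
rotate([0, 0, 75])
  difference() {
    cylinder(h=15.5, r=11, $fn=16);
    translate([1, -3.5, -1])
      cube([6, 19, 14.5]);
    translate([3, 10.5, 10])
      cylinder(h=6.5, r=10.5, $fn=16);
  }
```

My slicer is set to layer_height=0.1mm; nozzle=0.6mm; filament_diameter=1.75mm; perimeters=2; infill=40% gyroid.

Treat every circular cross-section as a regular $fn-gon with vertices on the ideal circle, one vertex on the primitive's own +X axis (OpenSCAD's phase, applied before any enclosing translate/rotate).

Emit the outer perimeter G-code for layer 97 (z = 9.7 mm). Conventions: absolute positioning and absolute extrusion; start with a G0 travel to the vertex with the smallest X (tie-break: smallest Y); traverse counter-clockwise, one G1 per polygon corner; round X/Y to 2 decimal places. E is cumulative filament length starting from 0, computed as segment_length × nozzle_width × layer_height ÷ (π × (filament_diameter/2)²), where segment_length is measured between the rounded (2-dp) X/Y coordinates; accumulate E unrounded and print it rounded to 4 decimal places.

G0 X-10.91 Y-1.44 Z9.70
G1 X-9.53 Y-5.50 E0.1070
G1 X-6.70 Y-8.73 E0.2141
G1 X-2.85 Y-10.63 E0.3212
G1 X1.44 Y-10.91 E0.4284
G1 X5.50 Y-9.53 E0.5354
G1 X8.73 Y-6.70 E0.6425
G1 X10.63 Y-2.85 E0.7496
G1 X10.91 Y1.44 E0.8569
G1 X9.53 Y5.50 E0.9638
G1 X6.70 Y8.73 E1.0710
G1 X2.85 Y10.63 E1.1781
G1 X-1.44 Y10.91 E1.2853
G1 X-5.50 Y9.53 E1.3923
G1 X-6.20 Y8.91 E1.4156
G1 X5.19 Y5.86 E1.7097
G1 X3.64 Y0.06 E1.8595
G1 X-10.17 Y3.76 E2.2161
G1 X-10.63 Y2.85 E2.2416
G1 X-10.91 Y-1.44 E2.3488

At z = 9.7 mm: the cylinder: section is a regular 16-gon, circumradius r=11; the 6×19 cube at (1, -3.5) contributes its full rectangle; the cylinder at (3, 10.5) is absent (z outside [10, 16.5]); After the difference (first − rest): starting from the r=11 cylinder, the 6×19 cube at (1, -3.5) partially overlaps it — only the 80.40 mm² overlap (of its 114.00 mm²) is removed, clipping the outline — 1 connected region; (rotated 75° about Z; rotation is an isometry so areas/perimeters/island counts are preserved). The outline is a single polygon with 19 vertices. Extrusion per mm of travel: 0.6 × 0.1 / (π × 0.875²) = 0.024945. Accumulating E over each segment gives final E = 2.3488.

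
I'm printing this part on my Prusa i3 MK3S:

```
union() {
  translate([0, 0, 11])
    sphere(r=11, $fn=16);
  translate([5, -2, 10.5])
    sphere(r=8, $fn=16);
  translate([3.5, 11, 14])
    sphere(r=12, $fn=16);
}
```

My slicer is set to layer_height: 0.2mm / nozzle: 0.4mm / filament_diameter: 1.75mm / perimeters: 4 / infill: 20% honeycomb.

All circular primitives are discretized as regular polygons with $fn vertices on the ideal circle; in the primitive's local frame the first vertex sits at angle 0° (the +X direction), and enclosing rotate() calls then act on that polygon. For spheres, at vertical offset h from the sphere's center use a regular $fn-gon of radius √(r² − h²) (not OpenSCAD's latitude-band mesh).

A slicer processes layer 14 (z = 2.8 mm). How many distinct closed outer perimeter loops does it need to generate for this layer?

At z = 2.8 mm: the r=11 sphere slices to a regular 16-gon of circumradius 7.332 (√(r²−h²) with h=8.2 from center); the sphere at (5, -2): section is a regular 16-gon, circumradius = √(r²−h²) = √(8²−7.7²) = 2.170; the sphere at (3.5, 11): section is a regular 16-gon, circumradius = √(r²−h²) = √(12²−11.2²) = 4.308; Merging all regions: the regions partially overlap (shared area 13.94 mm²), so overlapping operands fuse into one piece — 2 connected regions. The result has 2 disconnected regions.

2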